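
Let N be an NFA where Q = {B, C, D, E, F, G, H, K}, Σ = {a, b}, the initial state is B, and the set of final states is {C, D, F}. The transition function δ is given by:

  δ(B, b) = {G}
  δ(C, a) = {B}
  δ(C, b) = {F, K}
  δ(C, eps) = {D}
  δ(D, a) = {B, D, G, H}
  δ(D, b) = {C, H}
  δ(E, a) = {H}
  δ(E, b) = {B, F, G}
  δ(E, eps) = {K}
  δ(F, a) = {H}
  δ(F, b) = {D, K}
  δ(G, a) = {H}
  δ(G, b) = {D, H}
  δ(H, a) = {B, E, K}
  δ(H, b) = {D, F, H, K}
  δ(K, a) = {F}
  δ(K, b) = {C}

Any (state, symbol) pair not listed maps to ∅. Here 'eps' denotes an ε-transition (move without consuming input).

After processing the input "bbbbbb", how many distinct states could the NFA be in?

Start in {B}.
Read 'b': B→{G}; now {G}.
Read 'b': G→{D, H}; now {D, H}.
Read 'b': D→{C, H}, H→{D, F, H, K}; now {C, D, F, H, K}.
Read 'b': C→{F, K}, D→{C, H}, F→{D, K}, H→{D, F, H, K}, K→{C}; now {C, D, F, H, K}.
Read 'b': C→{F, K}, D→{C, H}, F→{D, K}, H→{D, F, H, K}, K→{C}; now {C, D, F, H, K}.
Read 'b': C→{F, K}, D→{C, H}, F→{D, K}, H→{D, F, H, K}, K→{C}; now {C, D, F, H, K}.
That set has 5 states.

5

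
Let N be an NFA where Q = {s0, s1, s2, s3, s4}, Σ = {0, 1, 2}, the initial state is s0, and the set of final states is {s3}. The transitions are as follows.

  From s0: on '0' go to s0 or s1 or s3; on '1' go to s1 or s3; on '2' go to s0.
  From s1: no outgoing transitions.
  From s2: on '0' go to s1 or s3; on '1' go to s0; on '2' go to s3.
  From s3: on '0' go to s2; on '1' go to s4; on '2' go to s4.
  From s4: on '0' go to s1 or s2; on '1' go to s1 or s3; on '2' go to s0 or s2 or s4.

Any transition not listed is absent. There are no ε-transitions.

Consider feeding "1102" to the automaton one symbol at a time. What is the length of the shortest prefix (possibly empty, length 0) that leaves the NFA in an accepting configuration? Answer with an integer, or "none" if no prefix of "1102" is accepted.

Start in {s0}.
Read '1': s0→{s1, s3}; now {s1, s3}.
None of the earlier sets intersect F, but {s1, s3} does.

1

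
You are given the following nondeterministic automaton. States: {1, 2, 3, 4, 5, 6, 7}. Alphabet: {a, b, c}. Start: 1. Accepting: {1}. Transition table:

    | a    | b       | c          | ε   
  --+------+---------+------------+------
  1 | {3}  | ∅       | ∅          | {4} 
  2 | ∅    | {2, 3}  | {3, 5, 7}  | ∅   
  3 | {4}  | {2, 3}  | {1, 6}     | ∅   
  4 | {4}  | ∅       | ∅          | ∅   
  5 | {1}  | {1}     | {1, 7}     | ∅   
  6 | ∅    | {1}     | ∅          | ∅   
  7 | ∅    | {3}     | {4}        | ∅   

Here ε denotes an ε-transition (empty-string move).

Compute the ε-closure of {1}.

{1, 4}

Begin with {1}.
ε-move 1 → 4; add 4.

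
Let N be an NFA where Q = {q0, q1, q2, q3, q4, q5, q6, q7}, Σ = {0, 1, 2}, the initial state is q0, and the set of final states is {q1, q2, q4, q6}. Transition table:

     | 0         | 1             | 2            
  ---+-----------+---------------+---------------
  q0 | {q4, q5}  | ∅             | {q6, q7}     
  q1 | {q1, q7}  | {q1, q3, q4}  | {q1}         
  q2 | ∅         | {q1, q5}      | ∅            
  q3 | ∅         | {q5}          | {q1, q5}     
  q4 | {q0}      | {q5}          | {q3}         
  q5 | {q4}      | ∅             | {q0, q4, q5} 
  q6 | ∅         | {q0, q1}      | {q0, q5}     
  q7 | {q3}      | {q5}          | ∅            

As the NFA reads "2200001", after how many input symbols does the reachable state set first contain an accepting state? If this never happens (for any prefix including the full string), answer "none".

1

Start in {q0}.
Read '2': q0→{q6, q7}; now {q6, q7}.
None of the earlier sets intersect F, but {q6, q7} does.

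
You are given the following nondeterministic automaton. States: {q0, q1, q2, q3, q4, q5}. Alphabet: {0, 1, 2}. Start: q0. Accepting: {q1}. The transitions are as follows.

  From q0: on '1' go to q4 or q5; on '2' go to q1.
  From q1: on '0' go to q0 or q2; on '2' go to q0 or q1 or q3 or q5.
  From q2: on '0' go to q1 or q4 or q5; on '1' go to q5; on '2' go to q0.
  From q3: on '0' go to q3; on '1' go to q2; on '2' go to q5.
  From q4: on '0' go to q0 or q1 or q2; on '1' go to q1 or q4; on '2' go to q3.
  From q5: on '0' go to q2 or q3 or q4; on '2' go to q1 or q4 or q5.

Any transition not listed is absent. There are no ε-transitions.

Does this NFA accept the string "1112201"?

Start in {q0}.
Read '1': q0→{q4, q5}; now {q4, q5}.
Read '1': q4→{q1, q4}, q5→∅; now {q1, q4}.
Read '1': q1→∅, q4→{q1, q4}; now {q1, q4}.
Read '2': q1→{q0, q1, q3, q5}, q4→{q3}; now {q0, q1, q3, q5}.
Read '2': q0→{q1}, q1→{q0, q1, q3, q5}, q3→{q5}, q5→{q1, q4, q5}; now {q0, q1, q3, q4, q5}.
Read '0': q0→∅, q1→{q0, q2}, q3→{q3}, q4→{q0, q1, q2}, q5→{q2, q3, q4}; now {q0, q1, q2, q3, q4}.
Read '1': q0→{q4, q5}, q1→∅, q2→{q5}, q3→{q2}, q4→{q1, q4}; now {q1, q2, q4, q5}.
The final set {q1, q2, q4, q5} contains the accepting state q1.

Yes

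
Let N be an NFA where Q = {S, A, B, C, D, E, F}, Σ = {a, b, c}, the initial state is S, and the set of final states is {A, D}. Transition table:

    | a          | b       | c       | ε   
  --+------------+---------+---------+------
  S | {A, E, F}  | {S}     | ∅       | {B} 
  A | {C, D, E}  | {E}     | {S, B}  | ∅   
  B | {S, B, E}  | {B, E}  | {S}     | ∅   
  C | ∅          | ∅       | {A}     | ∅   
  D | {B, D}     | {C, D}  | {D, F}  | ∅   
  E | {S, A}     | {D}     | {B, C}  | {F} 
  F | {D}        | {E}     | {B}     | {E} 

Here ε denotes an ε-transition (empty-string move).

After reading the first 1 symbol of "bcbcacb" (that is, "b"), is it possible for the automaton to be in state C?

No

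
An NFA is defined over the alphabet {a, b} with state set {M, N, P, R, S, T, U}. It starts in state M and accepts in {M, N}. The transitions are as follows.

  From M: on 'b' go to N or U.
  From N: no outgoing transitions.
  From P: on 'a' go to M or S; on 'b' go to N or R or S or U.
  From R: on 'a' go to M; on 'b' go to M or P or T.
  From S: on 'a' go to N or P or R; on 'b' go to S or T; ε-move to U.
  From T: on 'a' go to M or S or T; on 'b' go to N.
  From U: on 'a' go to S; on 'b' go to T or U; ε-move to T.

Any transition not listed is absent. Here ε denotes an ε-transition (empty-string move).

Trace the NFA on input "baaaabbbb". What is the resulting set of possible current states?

{M, N, P, R, S, T, U}

Start in {M}.
Read 'b': M→{N, U}; union {N, U}; ε-closure = {N, T, U}.
Read 'a': N→∅, T→{M, S, T}, U→{S}; union {M, S, T}; ε-closure = {M, S, T, U}.
Read 'a': M→∅, S→{N, P, R}, T→{M, S, T}, U→{S}; union {M, N, P, R, S, T}; ε-closure = {M, N, P, R, S, T, U}.
Read 'a': M→∅, N→∅, P→{M, S}, R→{M}, S→{N, P, R}, T→{M, S, T}, U→{S}; union {M, N, P, R, S, T}; ε-closure = {M, N, P, R, S, T, U}.
Read 'a': M→∅, N→∅, P→{M, S}, R→{M}, S→{N, P, R}, T→{M, S, T}, U→{S}; union {M, N, P, R, S, T}; ε-closure = {M, N, P, R, S, T, U}.
Read 'b': M→{N, U}, N→∅, P→{N, R, S, U}, R→{M, P, T}, S→{S, T}, T→{N}, U→{T, U}; now {M, N, P, R, S, T, U}.
Read 'b': M→{N, U}, N→∅, P→{N, R, S, U}, R→{M, P, T}, S→{S, T}, T→{N}, U→{T, U}; now {M, N, P, R, S, T, U}.
Read 'b': M→{N, U}, N→∅, P→{N, R, S, U}, R→{M, P, T}, S→{S, T}, T→{N}, U→{T, U}; now {M, N, P, R, S, T, U}.
Read 'b': M→{N, U}, N→∅, P→{N, R, S, U}, R→{M, P, T}, S→{S, T}, T→{N}, U→{T, U}; now {M, N, P, R, S, T, U}.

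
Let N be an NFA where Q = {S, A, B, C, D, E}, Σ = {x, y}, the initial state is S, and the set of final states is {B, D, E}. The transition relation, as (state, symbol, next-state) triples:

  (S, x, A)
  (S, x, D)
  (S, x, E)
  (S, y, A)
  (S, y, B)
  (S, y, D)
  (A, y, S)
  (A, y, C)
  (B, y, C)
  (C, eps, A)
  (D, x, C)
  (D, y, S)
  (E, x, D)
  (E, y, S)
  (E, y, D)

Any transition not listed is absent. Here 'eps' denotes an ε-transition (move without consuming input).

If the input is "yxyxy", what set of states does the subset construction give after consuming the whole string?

{S, A, C, D}

Start in {S}.
Read 'y': S→{A, B, D}; now {A, B, D}.
Read 'x': A→∅, B→∅, D→{C}; union {C}; ε-closure = {A, C}.
Read 'y': A→{S, C}, C→∅; union {S, C}; ε-closure = {S, A, C}.
Read 'x': S→{A, D, E}, A→∅, C→∅; now {A, D, E}.
Read 'y': A→{S, C}, D→{S}, E→{S, D}; union {S, C, D}; ε-closure = {S, A, C, D}.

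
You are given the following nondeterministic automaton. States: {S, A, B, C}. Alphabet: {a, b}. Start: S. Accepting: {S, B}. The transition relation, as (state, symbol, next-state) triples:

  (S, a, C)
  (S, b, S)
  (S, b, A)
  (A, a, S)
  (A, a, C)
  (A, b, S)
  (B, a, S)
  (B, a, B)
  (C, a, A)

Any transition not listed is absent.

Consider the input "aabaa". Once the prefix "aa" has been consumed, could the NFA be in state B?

No

Start in {S}.
Read 'a': S→{C}; now {C}.
Read 'a': C→{A}; now {A}.
State B is not in {A}.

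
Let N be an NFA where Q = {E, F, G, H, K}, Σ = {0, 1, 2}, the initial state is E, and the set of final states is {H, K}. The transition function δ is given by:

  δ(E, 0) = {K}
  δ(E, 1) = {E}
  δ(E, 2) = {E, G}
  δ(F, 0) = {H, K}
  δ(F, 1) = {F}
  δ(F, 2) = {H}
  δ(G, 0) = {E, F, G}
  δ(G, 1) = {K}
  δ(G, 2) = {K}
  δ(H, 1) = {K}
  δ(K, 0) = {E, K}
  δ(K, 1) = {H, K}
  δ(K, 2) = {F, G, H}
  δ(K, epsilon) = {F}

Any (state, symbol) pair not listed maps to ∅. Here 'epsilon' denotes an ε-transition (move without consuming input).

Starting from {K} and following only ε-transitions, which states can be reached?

Begin with {K}.
ε-move K → F; add F.

{F, K}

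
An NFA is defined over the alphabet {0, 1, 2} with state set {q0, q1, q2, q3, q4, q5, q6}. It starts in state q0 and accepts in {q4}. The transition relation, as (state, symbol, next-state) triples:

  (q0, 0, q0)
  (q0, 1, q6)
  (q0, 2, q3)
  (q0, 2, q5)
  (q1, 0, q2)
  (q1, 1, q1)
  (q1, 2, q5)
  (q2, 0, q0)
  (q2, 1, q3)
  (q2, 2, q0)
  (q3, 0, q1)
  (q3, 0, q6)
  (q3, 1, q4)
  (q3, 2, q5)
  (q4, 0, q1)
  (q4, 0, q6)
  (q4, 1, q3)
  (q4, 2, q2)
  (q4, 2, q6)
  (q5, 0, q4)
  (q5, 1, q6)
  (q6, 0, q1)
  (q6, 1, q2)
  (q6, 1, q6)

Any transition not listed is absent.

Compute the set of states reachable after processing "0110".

Start in {q0}.
Read '0': q0→{q0}; now {q0}.
Read '1': q0→{q6}; now {q6}.
Read '1': q6→{q2, q6}; now {q2, q6}.
Read '0': q2→{q0}, q6→{q1}; now {q0, q1}.

{q0, q1}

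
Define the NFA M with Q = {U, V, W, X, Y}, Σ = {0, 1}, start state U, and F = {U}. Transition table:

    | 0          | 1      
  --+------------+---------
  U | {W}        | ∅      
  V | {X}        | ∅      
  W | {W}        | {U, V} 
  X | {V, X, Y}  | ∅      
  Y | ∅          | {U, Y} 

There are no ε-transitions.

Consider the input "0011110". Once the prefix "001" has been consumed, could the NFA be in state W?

No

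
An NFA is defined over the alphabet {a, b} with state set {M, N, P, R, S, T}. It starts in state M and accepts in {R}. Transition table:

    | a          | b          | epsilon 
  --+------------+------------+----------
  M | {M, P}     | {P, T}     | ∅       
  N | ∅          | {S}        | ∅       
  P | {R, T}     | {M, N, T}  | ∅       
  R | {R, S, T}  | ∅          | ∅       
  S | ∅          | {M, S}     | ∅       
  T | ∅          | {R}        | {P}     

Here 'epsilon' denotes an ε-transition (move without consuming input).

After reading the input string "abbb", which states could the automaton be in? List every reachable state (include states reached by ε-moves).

{M, N, P, R, S, T}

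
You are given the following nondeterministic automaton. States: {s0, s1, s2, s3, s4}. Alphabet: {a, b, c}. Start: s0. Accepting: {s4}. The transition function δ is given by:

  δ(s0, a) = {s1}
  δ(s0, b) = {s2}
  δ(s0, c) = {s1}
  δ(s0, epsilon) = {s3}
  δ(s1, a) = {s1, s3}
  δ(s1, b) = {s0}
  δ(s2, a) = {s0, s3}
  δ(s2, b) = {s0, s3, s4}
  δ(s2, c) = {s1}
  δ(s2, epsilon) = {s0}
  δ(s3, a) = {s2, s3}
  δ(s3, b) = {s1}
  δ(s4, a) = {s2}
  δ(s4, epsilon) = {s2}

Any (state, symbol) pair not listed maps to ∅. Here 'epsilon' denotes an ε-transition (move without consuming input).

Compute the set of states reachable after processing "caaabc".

Start: ε-closure({s0}) = {s0, s3}.
Read 'c': s0→{s1}, s3→∅; now {s1}.
Read 'a': s1→{s1, s3}; now {s1, s3}.
Read 'a': s1→{s1, s3}, s3→{s2, s3}; union {s1, s2, s3}; ε-closure = {s0, s1, s2, s3}.
Read 'a': s0→{s1}, s1→{s1, s3}, s2→{s0, s3}, s3→{s2, s3}; now {s0, s1, s2, s3}.
Read 'b': s0→{s2}, s1→{s0}, s2→{s0, s3, s4}, s3→{s1}; now {s0, s1, s2, s3, s4}.
Read 'c': s0→{s1}, s1→∅, s2→{s1}, s3→∅, s4→∅; now {s1}.

{s1}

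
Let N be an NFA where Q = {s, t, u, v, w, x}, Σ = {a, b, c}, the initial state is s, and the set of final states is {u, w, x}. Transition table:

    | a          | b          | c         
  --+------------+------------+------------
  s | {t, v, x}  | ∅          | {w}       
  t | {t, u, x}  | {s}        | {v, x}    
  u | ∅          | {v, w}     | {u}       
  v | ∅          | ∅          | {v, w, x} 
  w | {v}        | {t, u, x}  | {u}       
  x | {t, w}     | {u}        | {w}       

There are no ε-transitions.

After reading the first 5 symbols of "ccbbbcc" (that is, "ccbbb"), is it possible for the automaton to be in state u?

Yes

Start in {s}.
Read 'c': s→{w}; now {w}.
Read 'c': w→{u}; now {u}.
Read 'b': u→{v, w}; now {v, w}.
Read 'b': v→∅, w→{t, u, x}; now {t, u, x}.
Read 'b': t→{s}, u→{v, w}, x→{u}; now {s, u, v, w}.
State u is in {s, u, v, w}.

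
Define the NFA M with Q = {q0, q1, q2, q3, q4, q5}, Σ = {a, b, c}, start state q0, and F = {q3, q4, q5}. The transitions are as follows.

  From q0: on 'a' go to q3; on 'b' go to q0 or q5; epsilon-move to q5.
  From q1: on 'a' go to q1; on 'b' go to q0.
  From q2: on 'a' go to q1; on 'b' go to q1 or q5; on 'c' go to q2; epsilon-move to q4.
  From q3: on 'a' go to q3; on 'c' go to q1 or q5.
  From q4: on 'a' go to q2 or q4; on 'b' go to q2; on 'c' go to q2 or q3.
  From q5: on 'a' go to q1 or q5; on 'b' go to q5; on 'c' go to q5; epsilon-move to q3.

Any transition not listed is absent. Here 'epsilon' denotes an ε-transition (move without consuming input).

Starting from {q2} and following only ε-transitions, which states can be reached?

Begin with {q2}.
ε-move q2 → q4; add q4.

{q2, q4}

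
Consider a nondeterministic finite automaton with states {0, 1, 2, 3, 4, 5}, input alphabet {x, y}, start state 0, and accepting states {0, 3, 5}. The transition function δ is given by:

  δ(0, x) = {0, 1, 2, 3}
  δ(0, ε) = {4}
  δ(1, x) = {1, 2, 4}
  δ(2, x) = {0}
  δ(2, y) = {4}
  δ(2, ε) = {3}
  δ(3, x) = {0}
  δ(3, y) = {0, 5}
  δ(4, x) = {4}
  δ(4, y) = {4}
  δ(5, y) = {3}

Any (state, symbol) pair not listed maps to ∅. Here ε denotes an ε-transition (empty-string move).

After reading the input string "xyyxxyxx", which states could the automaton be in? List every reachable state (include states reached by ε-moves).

{0, 1, 2, 3, 4}

Start: ε-closure({0}) = {0, 4}.
Read 'x': 0→{0, 1, 2, 3}, 4→{4}; now {0, 1, 2, 3, 4}.
Read 'y': 0→∅, 1→∅, 2→{4}, 3→{0, 5}, 4→{4}; now {0, 4, 5}.
Read 'y': 0→∅, 4→{4}, 5→{3}; now {3, 4}.
Read 'x': 3→{0}, 4→{4}; now {0, 4}.
Read 'x': 0→{0, 1, 2, 3}, 4→{4}; now {0, 1, 2, 3, 4}.
Read 'y': 0→∅, 1→∅, 2→{4}, 3→{0, 5}, 4→{4}; now {0, 4, 5}.
Read 'x': 0→{0, 1, 2, 3}, 4→{4}, 5→∅; now {0, 1, 2, 3, 4}.
Read 'x': 0→{0, 1, 2, 3}, 1→{1, 2, 4}, 2→{0}, 3→{0}, 4→{4}; now {0, 1, 2, 3, 4}.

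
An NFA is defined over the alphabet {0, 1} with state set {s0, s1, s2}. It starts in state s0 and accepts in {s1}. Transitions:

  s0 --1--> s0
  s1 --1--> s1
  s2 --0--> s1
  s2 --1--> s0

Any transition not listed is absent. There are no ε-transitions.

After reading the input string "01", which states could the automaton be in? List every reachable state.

∅

Start in {s0}.
Read '0': {s0} → ∅.
The set is empty and remains empty for the remaining 1 symbol.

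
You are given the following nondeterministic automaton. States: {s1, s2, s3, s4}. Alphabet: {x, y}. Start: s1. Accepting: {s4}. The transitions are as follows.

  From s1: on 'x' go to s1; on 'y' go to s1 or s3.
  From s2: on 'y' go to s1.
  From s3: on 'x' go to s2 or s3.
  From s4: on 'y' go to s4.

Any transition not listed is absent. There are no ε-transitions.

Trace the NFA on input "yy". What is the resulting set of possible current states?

Start in {s1}.
Read 'y': s1→{s1, s3}; now {s1, s3}.
Read 'y': s1→{s1, s3}, s3→∅; now {s1, s3}.

{s1, s3}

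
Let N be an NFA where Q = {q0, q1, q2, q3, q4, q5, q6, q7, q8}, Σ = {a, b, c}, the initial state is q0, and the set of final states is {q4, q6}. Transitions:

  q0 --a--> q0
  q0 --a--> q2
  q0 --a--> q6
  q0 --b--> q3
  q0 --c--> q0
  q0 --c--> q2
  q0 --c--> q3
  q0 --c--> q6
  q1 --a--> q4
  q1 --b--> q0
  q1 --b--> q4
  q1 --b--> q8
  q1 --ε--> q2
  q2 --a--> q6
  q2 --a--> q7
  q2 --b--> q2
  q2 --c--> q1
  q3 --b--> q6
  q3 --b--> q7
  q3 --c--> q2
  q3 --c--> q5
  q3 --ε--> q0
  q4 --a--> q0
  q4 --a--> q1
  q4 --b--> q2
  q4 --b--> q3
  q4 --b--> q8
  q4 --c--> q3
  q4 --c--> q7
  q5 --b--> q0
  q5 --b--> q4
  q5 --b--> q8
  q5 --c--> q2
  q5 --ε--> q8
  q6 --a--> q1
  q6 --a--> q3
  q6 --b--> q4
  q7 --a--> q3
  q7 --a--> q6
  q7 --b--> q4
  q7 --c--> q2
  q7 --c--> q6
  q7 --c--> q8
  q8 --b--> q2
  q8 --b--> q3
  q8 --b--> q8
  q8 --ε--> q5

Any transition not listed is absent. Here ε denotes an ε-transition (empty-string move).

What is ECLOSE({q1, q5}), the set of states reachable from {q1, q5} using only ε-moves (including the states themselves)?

{q1, q2, q5, q8}

Begin with {q1, q5}.
ε-move q1 → q2; add q2.
ε-move q5 → q8; add q8.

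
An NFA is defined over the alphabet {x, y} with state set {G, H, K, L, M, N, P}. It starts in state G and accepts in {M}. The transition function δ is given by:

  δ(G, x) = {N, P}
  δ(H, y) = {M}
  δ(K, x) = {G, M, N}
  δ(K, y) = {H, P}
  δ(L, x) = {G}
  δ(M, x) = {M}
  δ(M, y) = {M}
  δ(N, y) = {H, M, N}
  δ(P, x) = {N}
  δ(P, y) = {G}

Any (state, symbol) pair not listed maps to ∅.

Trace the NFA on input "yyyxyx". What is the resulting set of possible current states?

∅

Start in {G}.
Read 'y': G→∅; now ∅.
The set is empty and remains empty for the remaining 5 symbols.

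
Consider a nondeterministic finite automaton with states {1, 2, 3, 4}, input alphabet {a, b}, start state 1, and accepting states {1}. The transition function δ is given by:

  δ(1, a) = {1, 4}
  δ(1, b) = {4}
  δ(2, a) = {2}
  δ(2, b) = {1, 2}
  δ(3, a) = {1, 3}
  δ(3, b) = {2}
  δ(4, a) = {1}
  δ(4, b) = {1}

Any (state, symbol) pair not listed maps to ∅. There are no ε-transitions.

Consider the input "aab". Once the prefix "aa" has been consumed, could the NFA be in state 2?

No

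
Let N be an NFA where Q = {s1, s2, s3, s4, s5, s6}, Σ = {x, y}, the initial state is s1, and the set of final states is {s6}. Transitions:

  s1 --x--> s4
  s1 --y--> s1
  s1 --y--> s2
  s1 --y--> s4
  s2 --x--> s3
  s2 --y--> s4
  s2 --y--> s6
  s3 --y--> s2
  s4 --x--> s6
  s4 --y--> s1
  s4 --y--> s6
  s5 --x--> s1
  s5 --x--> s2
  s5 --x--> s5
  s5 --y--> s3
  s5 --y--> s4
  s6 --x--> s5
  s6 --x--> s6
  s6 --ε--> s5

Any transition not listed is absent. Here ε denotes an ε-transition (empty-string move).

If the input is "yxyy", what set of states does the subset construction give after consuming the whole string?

{s1, s2, s3, s4, s5, s6}

Start in {s1}.
Read 'y': s1→{s1, s2, s4}; now {s1, s2, s4}.
Read 'x': s1→{s4}, s2→{s3}, s4→{s6}; union {s3, s4, s6}; ε-closure = {s3, s4, s5, s6}.
Read 'y': s3→{s2}, s4→{s1, s6}, s5→{s3, s4}, s6→∅; union {s1, s2, s3, s4, s6}; ε-closure = {s1, s2, s3, s4, s5, s6}.
Read 'y': s1→{s1, s2, s4}, s2→{s4, s6}, s3→{s2}, s4→{s1, s6}, s5→{s3, s4}, s6→∅; union {s1, s2, s3, s4, s6}; ε-closure = {s1, s2, s3, s4, s5, s6}.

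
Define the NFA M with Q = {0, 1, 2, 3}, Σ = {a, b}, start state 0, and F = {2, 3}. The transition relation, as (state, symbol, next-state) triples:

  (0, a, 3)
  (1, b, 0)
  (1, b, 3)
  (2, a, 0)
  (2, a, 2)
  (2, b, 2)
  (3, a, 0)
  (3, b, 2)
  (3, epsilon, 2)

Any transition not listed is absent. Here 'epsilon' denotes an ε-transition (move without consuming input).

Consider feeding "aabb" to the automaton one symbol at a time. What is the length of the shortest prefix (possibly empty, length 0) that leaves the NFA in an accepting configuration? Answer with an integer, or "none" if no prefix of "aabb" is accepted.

1

Start in {0}.
Read 'a': 0→{3}; union {3}; ε-closure = {2, 3}.
None of the earlier sets intersect F, but {2, 3} does.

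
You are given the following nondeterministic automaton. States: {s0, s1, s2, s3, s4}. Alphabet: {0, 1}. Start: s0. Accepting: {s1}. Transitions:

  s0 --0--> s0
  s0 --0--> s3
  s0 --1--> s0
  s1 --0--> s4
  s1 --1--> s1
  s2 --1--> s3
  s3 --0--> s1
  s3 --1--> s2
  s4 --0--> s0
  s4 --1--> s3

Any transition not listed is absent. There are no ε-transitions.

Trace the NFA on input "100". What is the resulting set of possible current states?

{s0, s1, s3}

Start in {s0}.
Read '1': s0→{s0}; now {s0}.
Read '0': s0→{s0, s3}; now {s0, s3}.
Read '0': s0→{s0, s3}, s3→{s1}; now {s0, s1, s3}.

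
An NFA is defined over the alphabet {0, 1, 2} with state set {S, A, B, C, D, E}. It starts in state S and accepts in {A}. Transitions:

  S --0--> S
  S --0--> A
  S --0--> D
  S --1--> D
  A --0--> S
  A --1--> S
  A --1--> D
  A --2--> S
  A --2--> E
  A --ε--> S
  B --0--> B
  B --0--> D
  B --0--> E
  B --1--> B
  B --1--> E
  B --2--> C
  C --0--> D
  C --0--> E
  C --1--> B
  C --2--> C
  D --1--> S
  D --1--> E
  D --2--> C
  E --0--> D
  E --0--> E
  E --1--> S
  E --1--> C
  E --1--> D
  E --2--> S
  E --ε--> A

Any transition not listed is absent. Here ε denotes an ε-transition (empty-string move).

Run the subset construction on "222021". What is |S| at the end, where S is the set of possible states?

Start in {S}.
Read '2': S→∅; now ∅.
The set is empty and remains empty for the remaining 5 symbols.
That set has 0 states.

0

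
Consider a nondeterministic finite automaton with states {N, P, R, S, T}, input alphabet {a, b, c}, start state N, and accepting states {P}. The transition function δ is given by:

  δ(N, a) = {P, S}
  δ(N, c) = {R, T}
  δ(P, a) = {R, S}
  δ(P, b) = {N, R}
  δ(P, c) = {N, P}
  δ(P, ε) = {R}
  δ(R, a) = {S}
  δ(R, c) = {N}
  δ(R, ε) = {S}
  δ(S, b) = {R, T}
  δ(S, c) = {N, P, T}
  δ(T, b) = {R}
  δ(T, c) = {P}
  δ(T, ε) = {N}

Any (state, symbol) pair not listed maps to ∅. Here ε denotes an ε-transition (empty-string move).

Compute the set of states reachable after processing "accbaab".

{N, R, S, T}

Start in {N}.
Read 'a': N→{P, S}; union {P, S}; ε-closure = {P, R, S}.
Read 'c': P→{N, P}, R→{N}, S→{N, P, T}; union {N, P, T}; ε-closure = {N, P, R, S, T}.
Read 'c': N→{R, T}, P→{N, P}, R→{N}, S→{N, P, T}, T→{P}; union {N, P, R, T}; ε-closure = {N, P, R, S, T}.
Read 'b': N→∅, P→{N, R}, R→∅, S→{R, T}, T→{R}; union {N, R, T}; ε-closure = {N, R, S, T}.
Read 'a': N→{P, S}, R→{S}, S→∅, T→∅; union {P, S}; ε-closure = {P, R, S}.
Read 'a': P→{R, S}, R→{S}, S→∅; now {R, S}.
Read 'b': R→∅, S→{R, T}; union {R, T}; ε-closure = {N, R, S, T}.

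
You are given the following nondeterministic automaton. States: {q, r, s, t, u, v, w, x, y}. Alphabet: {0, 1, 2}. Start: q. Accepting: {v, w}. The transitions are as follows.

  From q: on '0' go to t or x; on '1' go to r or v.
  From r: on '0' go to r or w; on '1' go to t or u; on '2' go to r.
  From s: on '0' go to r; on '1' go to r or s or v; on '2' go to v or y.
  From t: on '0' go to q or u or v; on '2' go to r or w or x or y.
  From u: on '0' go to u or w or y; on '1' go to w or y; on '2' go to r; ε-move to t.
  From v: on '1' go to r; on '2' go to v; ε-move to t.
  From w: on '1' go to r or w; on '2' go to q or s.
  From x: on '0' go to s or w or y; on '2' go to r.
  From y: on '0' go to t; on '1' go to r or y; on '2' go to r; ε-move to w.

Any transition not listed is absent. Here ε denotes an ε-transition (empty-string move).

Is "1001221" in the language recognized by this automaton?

Yes

Start in {q}.
Read '1': {q} → {r, t, v}.
Read '0': {r, t, v} → {q, r, t, u, v, w}.
Read '0': {q, r, t, u, v, w} → {q, r, t, u, v, w, x, y}.
Read '1': {q, r, t, u, v, w, x, y} → {r, t, u, v, w, y}.
Read '2': {r, t, u, v, w, y} → {q, r, s, t, v, w, x, y}.
Read '2': {q, r, s, t, v, w, x, y} → {q, r, s, t, v, w, x, y}.
Read '1': {q, r, s, t, v, w, x, y} → {r, s, t, u, v, w, y}.
The final set {r, s, t, u, v, w, y} contains the accepting states v, w.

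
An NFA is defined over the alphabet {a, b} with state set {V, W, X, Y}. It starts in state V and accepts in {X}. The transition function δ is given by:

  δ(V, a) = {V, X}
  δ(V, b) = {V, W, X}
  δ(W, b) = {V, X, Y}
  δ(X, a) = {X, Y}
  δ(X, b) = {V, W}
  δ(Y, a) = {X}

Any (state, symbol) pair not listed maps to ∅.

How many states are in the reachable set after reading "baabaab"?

3

Start in {V}.
Read 'b': {V} → {V, W, X}.
Read 'a': {V, W, X} → {V, X, Y}.
Read 'a': {V, X, Y} → {V, X, Y}.
Read 'b': {V, X, Y} → {V, W, X}.
Read 'a': {V, W, X} → {V, X, Y}.
Read 'a': {V, X, Y} → {V, X, Y}.
Read 'b': {V, X, Y} → {V, W, X}.
That set has 3 states.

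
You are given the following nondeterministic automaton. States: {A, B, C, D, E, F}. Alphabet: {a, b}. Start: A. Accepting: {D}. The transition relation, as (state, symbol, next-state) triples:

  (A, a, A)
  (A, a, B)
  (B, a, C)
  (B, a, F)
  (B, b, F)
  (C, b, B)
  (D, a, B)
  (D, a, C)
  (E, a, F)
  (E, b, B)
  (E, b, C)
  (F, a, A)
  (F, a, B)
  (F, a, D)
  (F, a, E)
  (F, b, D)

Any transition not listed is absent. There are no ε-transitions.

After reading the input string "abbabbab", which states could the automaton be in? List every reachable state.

{B, C, F}

Start in {A}.
Read 'a': A→{A, B}; now {A, B}.
Read 'b': A→∅, B→{F}; now {F}.
Read 'b': F→{D}; now {D}.
Read 'a': D→{B, C}; now {B, C}.
Read 'b': B→{F}, C→{B}; now {B, F}.
Read 'b': B→{F}, F→{D}; now {D, F}.
Read 'a': D→{B, C}, F→{A, B, D, E}; now {A, B, C, D, E}.
Read 'b': A→∅, B→{F}, C→{B}, D→∅, E→{B, C}; now {B, C, F}.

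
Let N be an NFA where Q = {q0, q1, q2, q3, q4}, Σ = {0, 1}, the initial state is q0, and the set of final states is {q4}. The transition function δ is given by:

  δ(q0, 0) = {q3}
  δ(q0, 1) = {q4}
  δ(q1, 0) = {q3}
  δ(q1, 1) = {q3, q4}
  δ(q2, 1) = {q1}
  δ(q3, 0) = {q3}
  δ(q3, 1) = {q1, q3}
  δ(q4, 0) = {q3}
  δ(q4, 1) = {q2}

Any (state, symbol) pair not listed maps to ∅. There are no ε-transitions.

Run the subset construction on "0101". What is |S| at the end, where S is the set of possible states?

Start in {q0}.
Read '0': {q0} → {q3}.
Read '1': {q3} → {q1, q3}.
Read '0': {q1, q3} → {q3}.
Read '1': {q3} → {q1, q3}.
That set has 2 states.

2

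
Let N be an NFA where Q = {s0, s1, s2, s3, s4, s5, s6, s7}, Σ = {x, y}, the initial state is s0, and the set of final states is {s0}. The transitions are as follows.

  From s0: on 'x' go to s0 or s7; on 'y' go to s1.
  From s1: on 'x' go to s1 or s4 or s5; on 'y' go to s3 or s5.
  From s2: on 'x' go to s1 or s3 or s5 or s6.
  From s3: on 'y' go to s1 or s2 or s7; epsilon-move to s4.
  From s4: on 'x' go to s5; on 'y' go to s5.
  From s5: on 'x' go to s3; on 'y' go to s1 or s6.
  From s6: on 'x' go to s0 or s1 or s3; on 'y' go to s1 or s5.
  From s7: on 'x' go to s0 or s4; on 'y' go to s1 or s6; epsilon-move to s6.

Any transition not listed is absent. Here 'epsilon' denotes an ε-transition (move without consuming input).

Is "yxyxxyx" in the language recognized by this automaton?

Start in {s0}.
Read 'y': s0→{s1}; now {s1}.
Read 'x': s1→{s1, s4, s5}; now {s1, s4, s5}.
Read 'y': s1→{s3, s5}, s4→{s5}, s5→{s1, s6}; union {s1, s3, s5, s6}; ε-closure = {s1, s3, s4, s5, s6}.
Read 'x': s1→{s1, s4, s5}, s3→∅, s4→{s5}, s5→{s3}, s6→{s0, s1, s3}; now {s0, s1, s3, s4, s5}.
Read 'x': s0→{s0, s7}, s1→{s1, s4, s5}, s3→∅, s4→{s5}, s5→{s3}; union {s0, s1, s3, s4, s5, s7}; ε-closure = {s0, s1, s3, s4, s5, s6, s7}.
Read 'y': s0→{s1}, s1→{s3, s5}, s3→{s1, s2, s7}, s4→{s5}, s5→{s1, s6}, s6→{s1, s5}, s7→{s1, s6}; union {s1, s2, s3, s5, s6, s7}; ε-closure = {s1, s2, s3, s4, s5, s6, s7}.
Read 'x': s1→{s1, s4, s5}, s2→{s1, s3, s5, s6}, s3→∅, s4→{s5}, s5→{s3}, s6→{s0, s1, s3}, s7→{s0, s4}; now {s0, s1, s3, s4, s5, s6}.
The final set {s0, s1, s3, s4, s5, s6} contains the accepting state s0.

Yes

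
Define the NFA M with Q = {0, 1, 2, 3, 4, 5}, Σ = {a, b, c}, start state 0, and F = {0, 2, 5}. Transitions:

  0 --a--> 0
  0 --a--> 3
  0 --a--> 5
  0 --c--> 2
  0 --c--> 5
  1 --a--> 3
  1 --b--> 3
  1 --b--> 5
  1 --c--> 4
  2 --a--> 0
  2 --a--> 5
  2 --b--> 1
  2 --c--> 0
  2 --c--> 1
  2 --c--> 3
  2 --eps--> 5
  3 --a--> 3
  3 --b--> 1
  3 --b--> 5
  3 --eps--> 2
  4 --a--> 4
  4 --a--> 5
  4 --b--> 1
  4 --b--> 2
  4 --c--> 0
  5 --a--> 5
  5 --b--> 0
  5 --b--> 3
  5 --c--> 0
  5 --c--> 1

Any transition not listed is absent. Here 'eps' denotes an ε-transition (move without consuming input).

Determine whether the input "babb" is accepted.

No

Start in {0}.
Read 'b': {0} → ∅.
The set is empty and remains empty for the remaining 3 symbols.
The final set ∅ contains no accepting state.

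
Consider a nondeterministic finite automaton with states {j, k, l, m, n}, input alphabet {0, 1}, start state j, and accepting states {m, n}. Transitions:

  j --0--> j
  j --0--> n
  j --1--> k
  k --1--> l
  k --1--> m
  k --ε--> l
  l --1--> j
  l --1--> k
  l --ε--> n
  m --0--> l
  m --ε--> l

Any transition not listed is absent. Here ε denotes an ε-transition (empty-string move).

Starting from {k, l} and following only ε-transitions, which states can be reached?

Begin with {k, l}.
ε-move l → n; add n.

{k, l, n}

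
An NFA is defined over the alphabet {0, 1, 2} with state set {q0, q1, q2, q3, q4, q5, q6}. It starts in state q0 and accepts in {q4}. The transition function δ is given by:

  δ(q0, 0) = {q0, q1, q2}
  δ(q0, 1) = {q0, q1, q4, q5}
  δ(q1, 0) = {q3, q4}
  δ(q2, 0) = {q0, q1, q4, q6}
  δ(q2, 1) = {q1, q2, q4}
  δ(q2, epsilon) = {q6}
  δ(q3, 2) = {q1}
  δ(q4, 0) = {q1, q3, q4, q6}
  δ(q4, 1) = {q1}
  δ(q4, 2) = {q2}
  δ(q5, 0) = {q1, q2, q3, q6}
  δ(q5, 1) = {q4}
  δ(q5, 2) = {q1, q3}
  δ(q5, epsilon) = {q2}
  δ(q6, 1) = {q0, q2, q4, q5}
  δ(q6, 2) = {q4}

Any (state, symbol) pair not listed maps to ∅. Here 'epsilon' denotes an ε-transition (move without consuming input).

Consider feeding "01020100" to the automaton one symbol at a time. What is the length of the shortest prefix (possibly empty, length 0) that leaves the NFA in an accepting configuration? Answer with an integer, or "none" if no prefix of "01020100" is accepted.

2

Start in {q0}.
Read '0': {q0} → {q0, q1, q2, q6}.
Read '1': {q0, q1, q2, q6} → {q0, q1, q2, q4, q5, q6}.
None of the earlier sets intersect F, but {q0, q1, q2, q4, q5, q6} does.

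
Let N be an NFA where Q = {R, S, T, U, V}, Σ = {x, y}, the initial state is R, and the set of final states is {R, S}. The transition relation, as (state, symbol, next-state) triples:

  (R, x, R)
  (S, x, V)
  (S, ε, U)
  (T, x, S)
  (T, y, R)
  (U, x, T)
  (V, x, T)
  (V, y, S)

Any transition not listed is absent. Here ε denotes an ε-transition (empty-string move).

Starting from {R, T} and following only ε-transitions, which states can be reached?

{R, T}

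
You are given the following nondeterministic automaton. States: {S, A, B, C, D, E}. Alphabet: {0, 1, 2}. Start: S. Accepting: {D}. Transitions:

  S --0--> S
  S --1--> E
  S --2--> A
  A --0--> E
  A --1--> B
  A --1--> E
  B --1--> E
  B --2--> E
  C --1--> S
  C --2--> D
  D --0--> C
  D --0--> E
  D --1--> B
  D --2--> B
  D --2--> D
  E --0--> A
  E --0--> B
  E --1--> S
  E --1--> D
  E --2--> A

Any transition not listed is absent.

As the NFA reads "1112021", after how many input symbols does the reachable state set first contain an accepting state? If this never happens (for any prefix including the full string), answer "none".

Start in {S}.
Read '1': {S} → {E}.
Read '1': {E} → {S, D}.
None of the earlier sets intersect F, but {S, D} does.

2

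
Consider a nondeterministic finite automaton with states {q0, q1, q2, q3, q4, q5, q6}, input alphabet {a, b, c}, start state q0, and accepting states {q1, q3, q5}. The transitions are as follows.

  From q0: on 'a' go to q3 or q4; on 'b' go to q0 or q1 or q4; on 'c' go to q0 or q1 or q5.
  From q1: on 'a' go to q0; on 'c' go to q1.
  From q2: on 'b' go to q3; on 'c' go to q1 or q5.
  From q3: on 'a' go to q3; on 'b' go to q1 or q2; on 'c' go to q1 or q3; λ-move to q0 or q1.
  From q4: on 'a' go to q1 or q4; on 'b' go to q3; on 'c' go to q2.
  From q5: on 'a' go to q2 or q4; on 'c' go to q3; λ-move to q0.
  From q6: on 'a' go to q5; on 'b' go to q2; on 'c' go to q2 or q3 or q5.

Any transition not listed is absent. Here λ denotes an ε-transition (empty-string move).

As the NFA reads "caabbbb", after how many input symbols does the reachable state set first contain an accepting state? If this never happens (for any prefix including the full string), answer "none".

1

Start in {q0}.
Read 'c': q0→{q0, q1, q5}; now {q0, q1, q5}.
None of the earlier sets intersect F, but {q0, q1, q5} does.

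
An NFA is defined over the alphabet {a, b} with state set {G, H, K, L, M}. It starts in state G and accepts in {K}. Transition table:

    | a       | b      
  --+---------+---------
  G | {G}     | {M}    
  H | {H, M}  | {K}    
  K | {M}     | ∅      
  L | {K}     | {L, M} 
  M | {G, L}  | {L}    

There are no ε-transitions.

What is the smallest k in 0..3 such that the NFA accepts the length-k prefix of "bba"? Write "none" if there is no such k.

3

Start in {G}.
Read 'b': {G} → {M}.
Read 'b': {M} → {L}.
Read 'a': {L} → {K}.
None of the earlier sets intersect F, but {K} does.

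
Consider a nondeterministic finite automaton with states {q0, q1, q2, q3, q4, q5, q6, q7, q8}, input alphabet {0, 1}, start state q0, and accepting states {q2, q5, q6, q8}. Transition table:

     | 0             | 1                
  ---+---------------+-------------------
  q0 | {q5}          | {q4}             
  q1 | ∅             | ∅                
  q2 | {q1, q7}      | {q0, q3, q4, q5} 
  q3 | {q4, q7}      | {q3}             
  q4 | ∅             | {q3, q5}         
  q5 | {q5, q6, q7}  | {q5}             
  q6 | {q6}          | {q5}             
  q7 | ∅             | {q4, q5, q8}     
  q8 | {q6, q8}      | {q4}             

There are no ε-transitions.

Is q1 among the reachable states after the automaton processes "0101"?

No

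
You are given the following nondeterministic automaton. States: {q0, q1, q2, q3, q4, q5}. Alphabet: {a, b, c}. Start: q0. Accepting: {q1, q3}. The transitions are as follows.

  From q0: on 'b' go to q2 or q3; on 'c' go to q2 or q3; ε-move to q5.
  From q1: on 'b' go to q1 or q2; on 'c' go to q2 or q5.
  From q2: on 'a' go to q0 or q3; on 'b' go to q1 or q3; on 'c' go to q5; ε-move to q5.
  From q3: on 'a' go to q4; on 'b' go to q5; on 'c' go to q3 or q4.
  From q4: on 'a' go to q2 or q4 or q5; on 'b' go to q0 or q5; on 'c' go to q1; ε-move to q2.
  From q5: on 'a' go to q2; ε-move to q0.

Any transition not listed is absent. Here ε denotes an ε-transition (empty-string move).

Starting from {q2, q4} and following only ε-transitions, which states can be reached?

{q0, q2, q4, q5}

Begin with {q2, q4}.
ε-move q2 → q5; add q5.
ε-move q5 → q0; add q0.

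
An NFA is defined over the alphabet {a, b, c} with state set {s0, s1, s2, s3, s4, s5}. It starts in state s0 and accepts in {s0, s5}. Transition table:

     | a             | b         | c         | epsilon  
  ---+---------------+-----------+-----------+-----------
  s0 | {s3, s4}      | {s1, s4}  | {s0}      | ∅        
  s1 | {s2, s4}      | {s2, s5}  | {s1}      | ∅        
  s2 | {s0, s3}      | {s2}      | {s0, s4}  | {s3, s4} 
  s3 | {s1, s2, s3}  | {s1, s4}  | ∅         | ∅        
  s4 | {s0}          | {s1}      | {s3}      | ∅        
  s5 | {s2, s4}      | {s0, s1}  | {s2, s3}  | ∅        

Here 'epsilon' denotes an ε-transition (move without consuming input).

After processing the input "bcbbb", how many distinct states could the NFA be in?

6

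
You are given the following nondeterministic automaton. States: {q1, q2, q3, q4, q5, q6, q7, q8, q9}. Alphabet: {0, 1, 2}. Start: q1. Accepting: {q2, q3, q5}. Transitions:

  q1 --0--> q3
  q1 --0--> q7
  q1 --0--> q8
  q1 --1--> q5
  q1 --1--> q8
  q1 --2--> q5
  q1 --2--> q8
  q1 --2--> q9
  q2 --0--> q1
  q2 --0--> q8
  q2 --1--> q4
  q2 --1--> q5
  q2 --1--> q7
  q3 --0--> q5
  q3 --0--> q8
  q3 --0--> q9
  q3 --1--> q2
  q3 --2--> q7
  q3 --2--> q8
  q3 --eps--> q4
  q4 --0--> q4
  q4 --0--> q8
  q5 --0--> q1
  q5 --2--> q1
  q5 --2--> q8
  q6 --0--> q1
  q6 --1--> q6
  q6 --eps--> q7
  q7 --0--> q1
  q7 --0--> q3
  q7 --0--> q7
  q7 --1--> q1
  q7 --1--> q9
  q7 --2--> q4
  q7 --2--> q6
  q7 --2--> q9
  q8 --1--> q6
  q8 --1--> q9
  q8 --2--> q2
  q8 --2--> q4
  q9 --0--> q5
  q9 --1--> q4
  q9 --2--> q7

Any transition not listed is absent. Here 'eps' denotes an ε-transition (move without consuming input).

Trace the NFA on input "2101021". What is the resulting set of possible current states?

Start in {q1}.
Read '2': {q1} → {q5, q8, q9}.
Read '1': {q5, q8, q9} → {q4, q6, q7, q9}.
Read '0': {q4, q6, q7, q9} → {q1, q3, q4, q5, q7, q8}.
Read '1': {q1, q3, q4, q5, q7, q8} → {q1, q2, q5, q6, q7, q8, q9}.
Read '0': {q1, q2, q5, q6, q7, q8, q9} → {q1, q3, q4, q5, q7, q8}.
Read '2': {q1, q3, q4, q5, q7, q8} → {q1, q2, q4, q5, q6, q7, q8, q9}.
Read '1': {q1, q2, q4, q5, q6, q7, q8, q9} → {q1, q4, q5, q6, q7, q8, q9}.

{q1, q4, q5, q6, q7, q8, q9}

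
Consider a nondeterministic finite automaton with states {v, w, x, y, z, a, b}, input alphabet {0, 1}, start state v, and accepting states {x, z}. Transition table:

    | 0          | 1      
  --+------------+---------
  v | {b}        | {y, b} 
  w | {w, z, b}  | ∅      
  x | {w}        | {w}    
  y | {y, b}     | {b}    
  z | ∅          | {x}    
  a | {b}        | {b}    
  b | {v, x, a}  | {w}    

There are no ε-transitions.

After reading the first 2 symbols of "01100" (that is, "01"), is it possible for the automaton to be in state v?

Start in {v}.
Read '0': {v} → {b}.
Read '1': {b} → {w}.
State v is not in {w}.

No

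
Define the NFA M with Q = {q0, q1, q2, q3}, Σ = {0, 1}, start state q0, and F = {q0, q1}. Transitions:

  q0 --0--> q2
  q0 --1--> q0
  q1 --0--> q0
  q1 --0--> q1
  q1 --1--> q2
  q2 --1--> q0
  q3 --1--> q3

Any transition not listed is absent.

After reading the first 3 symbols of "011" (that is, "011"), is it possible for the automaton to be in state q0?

Yes

Start in {q0}.
Read '0': q0→{q2}; now {q2}.
Read '1': q2→{q0}; now {q0}.
Read '1': q0→{q0}; now {q0}.
State q0 is in {q0}.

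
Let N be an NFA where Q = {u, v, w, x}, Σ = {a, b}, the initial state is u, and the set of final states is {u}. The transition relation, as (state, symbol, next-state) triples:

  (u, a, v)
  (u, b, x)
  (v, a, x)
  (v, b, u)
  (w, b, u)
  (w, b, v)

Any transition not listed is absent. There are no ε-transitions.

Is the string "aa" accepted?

No

Start in {u}.
Read 'a': u→{v}; now {v}.
Read 'a': v→{x}; now {x}.
The final set {x} contains no accepting state.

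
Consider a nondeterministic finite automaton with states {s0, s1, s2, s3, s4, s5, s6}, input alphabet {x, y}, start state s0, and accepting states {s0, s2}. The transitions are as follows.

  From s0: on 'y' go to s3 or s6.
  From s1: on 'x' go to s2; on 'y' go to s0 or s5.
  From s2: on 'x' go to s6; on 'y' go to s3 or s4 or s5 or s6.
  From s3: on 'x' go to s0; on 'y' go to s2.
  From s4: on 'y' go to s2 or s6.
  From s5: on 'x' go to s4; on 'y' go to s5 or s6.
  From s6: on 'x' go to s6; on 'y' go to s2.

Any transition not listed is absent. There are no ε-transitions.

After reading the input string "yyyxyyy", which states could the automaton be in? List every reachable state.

Start in {s0}.
Read 'y': {s0} → {s3, s6}.
Read 'y': {s3, s6} → {s2}.
Read 'y': {s2} → {s3, s4, s5, s6}.
Read 'x': {s3, s4, s5, s6} → {s0, s4, s6}.
Read 'y': {s0, s4, s6} → {s2, s3, s6}.
Read 'y': {s2, s3, s6} → {s2, s3, s4, s5, s6}.
Read 'y': {s2, s3, s4, s5, s6} → {s2, s3, s4, s5, s6}.

{s2, s3, s4, s5, s6}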